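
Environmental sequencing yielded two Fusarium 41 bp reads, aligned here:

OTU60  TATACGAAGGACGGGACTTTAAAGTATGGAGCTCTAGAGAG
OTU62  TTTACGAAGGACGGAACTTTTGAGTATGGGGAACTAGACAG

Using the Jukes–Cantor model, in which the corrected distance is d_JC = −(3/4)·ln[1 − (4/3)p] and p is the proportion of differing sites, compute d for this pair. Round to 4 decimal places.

Differing sites — 2:A/T; 15:G/A; 21:A/T; 22:A/G; 30:A/G; 32:C/A; 33:T/A; 39:G/C.
p = 8/41 = 0.195122.
d = −0.75 · ln(1 − (4/3)·0.195122) = −0.75 · ln(0.739837) = −0.75 · (-0.301325) = 0.2260.

0.2260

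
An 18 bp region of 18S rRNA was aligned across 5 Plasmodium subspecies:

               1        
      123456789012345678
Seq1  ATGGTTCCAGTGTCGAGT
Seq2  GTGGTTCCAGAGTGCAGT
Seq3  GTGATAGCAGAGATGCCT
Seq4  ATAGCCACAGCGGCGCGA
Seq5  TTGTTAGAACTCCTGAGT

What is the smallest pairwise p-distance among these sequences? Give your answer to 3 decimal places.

0.222

Pairwise Hamming distances:
  Seq1 vs Seq2: 4
  Seq1 vs Seq3: 9
  Seq1 vs Seq4: 8
  Seq1 vs Seq5: 9
  Seq2 vs Seq3: 8
  Seq2 vs Seq4: 11
  Seq2 vs Seq5: 11
  Seq3 vs Seq4: 11
  Seq3 vs Seq5: 9
  Seq4 vs Seq5: 14
The smallest is 4 mismatches, between Seq1 and Seq2; p = 4/18 = 0.222.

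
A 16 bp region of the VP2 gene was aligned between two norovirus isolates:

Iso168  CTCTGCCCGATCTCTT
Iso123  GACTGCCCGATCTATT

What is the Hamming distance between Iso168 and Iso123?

The sequences differ at positions 1 (C/G), 2 (T/A), 14 (C/A).
That gives 3 mismatches out of 16 aligned sites, so the Hamming distance is 3.

3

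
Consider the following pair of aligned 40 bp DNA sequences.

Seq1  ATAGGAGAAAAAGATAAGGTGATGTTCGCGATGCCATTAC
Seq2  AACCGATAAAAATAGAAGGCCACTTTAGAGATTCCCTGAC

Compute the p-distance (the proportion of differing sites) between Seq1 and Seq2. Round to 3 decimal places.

The sequences differ at positions 2 (T/A), 3 (A/C), 4 (G/C), 7 (G/T), 13 (G/T), 15 (T/G), 20 (T/C), 21 (G/C), 23 (T/C), 24 (G/T), 27 (C/A), 29 (C/A), 33 (G/T), 36 (A/C), 38 (T/G).
There are 15 differences over 40 sites, so p = 15/40 = 0.375.

0.375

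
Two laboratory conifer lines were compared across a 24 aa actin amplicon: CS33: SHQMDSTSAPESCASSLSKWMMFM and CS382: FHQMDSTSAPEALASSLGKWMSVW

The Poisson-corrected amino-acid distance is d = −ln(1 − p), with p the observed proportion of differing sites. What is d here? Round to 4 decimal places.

Differing sites — 1:S/F; 12:S/A; 13:C/L; 18:S/G; 22:M/S; 23:F/V; 24:M/W.
p = 7/24 = 0.291667.
d = −ln(1 − 0.291667) = −ln(0.708333) = 0.3448.

0.3448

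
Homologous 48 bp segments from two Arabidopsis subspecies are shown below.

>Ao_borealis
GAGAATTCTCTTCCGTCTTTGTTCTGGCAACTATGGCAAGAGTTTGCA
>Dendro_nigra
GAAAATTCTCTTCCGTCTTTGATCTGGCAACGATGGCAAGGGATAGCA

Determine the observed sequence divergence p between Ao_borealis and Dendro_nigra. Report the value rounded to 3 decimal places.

Differing sites — 3:G/A; 22:T/A; 32:T/G; 41:A/G; 43:T/A; 45:T/A.
There are 6 differences over 48 sites, so p = 6/48 = 0.125.

0.125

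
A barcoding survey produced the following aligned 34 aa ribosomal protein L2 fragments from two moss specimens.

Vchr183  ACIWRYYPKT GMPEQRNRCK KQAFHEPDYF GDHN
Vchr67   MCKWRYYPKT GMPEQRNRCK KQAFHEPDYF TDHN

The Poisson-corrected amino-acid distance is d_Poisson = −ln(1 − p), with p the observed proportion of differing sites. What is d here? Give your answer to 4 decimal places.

0.0924

The sequences differ at positions 1 (A/M), 3 (I/K), 31 (G/T).
p = 3/34 = 0.088235.
d = −ln(1 − 0.088235) = −ln(0.911765) = 0.0924.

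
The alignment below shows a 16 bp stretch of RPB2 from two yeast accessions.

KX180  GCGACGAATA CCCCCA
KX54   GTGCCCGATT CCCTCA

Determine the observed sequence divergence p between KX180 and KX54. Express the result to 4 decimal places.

0.3750

Mismatches occur at site 2 (C↔T), site 4 (A↔C), site 6 (G↔C), site 7 (A↔G), site 10 (A↔T), site 14 (C↔T).
There are 6 differences over 16 sites, so p = 6/16 = 0.3750.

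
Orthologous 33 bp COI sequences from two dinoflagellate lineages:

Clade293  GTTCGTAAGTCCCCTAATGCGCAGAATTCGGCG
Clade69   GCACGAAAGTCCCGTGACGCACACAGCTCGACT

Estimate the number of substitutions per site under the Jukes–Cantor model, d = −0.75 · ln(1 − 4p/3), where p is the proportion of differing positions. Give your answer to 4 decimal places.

Differing sites — 2:T/C; 3:T/A; 6:T/A; 14:C/G; 16:A/G; 18:T/C; 21:G/A; 24:G/C; 26:A/G; 27:T/C; 31:G/A; 33:G/T.
p = 12/33 = 0.363636.
d = −0.75 · ln(1 − (4/3)·0.363636) = −0.75 · ln(0.515152) = −0.75 · (-0.663293) = 0.4975.

0.4975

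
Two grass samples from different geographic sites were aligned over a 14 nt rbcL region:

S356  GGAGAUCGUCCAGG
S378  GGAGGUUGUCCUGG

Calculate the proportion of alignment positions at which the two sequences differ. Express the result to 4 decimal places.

0.2143

The sequences differ at positions 5 (A/G), 7 (C/U), 12 (A/U).
There are 3 differences over 14 sites, so p = 3/14 = 0.2143.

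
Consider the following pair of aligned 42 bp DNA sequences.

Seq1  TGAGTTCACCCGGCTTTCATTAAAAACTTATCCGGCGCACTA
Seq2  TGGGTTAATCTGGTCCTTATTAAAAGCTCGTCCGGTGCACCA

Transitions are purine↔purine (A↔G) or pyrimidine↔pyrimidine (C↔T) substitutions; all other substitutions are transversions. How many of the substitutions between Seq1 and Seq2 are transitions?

The sequences differ at positions 3 (A/G, transition), 7 (C/A, transversion), 9 (C/T, transition), 11 (C/T, transition), 14 (C/T, transition), 15 (T/C, transition), 16 (T/C, transition), 18 (C/T, transition), 26 (A/G, transition), 29 (T/C, transition), 30 (A/G, transition), 36 (C/T, transition), 41 (T/C, transition).
Of the 13 differences, 12 transitions and 1 transversion, so the answer is 12.

12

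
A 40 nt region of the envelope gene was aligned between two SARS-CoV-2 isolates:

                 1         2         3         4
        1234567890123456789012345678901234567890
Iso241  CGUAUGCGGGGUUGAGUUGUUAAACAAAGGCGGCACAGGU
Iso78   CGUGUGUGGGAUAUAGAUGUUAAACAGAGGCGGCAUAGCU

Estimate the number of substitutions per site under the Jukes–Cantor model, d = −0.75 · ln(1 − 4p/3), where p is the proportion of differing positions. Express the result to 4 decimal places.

0.2675

The sequences differ at positions 4 (A/G), 7 (C/U), 11 (G/A), 13 (U/A), 14 (G/U), 17 (U/A), 27 (A/G), 36 (C/U), 39 (G/C).
p = 9/40 = 0.225000.
d = −0.75 · ln(1 − (4/3)·0.225000) = −0.75 · ln(0.700000) = −0.75 · (-0.356675) = 0.2675.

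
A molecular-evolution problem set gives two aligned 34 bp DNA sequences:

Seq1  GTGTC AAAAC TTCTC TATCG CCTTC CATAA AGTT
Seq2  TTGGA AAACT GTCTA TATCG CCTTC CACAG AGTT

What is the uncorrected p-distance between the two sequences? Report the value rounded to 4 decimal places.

0.2647

The sequences differ at positions 1 (G/T), 4 (T/G), 5 (C/A), 9 (A/C), 10 (C/T), 11 (T/G), 15 (C/A), 28 (T/C), 30 (A/G).
There are 9 differences over 34 sites, so p = 9/34 = 0.2647.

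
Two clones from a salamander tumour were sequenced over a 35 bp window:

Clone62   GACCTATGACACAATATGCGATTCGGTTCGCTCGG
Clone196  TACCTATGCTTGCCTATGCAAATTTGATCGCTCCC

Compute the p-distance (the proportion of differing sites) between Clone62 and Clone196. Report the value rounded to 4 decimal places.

Mismatches occur at site 1 (G/T), site 9 (A/C), site 10 (C/T), site 11 (A/T), site 12 (C/G), site 13 (A/C), site 14 (A/C), site 20 (G/A), site 22 (T/A), site 24 (C/T), site 25 (G/T), site 27 (T/A), site 34 (G/C), site 35 (G/C).
There are 14 differences over 35 sites, so p = 14/35 = 0.4000.

0.4000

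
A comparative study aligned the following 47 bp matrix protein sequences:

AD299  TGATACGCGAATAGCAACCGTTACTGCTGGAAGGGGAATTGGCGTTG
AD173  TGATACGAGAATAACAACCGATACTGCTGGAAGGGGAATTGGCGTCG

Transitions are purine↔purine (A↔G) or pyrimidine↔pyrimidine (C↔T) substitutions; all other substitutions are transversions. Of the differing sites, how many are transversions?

2

The sequences differ at positions 8 (C/A, transversion), 14 (G/A, transition), 21 (T/A, transversion), 46 (T/C, transition).
Of the 4 differences, 2 transitions and 2 transversions, so the answer is 2.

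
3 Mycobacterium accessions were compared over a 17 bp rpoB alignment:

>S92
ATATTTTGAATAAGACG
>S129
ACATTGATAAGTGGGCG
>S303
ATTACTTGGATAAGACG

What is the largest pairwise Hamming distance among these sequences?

12

Pairwise Hamming distances:
  S92 vs S129: 8
  S92 vs S303: 4
  S129 vs S303: 12
The largest is 12, between S129 and S303.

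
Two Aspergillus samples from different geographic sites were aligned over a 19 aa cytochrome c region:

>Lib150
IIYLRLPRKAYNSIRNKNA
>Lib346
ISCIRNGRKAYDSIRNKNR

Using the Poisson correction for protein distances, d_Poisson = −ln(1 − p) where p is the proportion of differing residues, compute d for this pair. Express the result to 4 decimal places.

0.4595

The sequences differ at positions 2 (I/S), 3 (Y/C), 4 (L/I), 6 (L/N), 7 (P/G), 12 (N/D), 19 (A/R).
p = 7/19 = 0.368421.
d = −ln(1 − 0.368421) = −ln(0.631579) = 0.4595.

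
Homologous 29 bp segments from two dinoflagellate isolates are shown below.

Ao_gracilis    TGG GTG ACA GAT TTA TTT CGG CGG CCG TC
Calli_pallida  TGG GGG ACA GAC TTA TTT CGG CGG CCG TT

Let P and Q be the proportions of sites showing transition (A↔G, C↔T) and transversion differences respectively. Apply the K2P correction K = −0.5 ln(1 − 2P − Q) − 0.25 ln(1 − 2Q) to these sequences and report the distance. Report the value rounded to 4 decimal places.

Differing sites — 5:T/G (Tv); 12:T/C (Ti); 29:C/T (Ti).
Of the 3 differences, 2 transitions and 1 transversion over 29 sites: P = 2/29 = 0.068966, Q = 1/29 = 0.034483.
d = −0.5·ln(0.827585) − 0.25·ln(0.931034) = −0.5·(-0.189243) − 0.25·(-0.071459) = 0.1125.

0.1125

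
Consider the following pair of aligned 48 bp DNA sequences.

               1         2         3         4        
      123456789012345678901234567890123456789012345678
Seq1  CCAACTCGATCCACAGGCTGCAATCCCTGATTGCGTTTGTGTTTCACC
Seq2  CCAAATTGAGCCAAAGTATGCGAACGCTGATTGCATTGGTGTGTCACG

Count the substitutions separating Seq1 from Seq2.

Differing sites — 5:C/A; 7:C/T; 10:T/G; 14:C/A; 17:G/T; 18:C/A; 22:A/G; 24:T/A; 26:C/G; 35:G/A; 38:T/G; 43:T/G; 48:C/G.
That gives 13 mismatches out of 48 aligned sites, so the Hamming distance is 13.

13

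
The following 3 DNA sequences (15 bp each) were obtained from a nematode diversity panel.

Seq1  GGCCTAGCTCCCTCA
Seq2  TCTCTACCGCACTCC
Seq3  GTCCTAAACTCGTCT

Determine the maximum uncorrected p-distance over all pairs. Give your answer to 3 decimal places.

Pairwise Hamming distances:
  Seq1 vs Seq2: 7
  Seq1 vs Seq3: 7
  Seq2 vs Seq3: 10
The largest is 10 mismatches, between Seq2 and Seq3; p = 10/15 = 0.667.

0.667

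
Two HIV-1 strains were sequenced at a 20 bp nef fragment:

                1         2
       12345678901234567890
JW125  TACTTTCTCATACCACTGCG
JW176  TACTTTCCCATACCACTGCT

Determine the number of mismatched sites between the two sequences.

2

The sequences differ at positions 8 (T/C), 20 (G/T).
That gives 2 mismatches out of 20 aligned sites, so the Hamming distance is 2.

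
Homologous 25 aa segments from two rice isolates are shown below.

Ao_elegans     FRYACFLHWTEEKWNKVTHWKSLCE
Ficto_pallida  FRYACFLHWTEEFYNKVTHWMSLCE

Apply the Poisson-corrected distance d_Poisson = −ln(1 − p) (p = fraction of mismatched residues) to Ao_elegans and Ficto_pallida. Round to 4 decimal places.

0.1278

The sequences differ at positions 13 (K/F), 14 (W/Y), 21 (K/M).
p = 3/25 = 0.120000.
d = −ln(1 − 0.120000) = −ln(0.880000) = 0.1278.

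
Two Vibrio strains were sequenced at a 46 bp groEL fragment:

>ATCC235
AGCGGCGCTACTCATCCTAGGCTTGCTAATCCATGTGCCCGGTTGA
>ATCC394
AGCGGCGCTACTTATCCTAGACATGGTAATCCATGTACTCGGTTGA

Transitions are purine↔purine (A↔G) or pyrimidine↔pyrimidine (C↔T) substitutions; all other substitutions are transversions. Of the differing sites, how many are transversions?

2

Differing sites — 13:C/T (Ti); 21:G/A (Ti); 23:T/A (Tv); 26:C/G (Tv); 37:G/A (Ti); 39:C/T (Ti).
Of the 6 differences, 4 transitions and 2 transversions, so the answer is 2.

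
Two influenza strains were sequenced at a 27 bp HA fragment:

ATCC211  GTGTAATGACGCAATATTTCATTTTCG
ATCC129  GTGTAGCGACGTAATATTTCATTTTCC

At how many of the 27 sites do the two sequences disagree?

The sequences differ at positions 6 (A/G), 7 (T/C), 12 (C/T), 27 (G/C).
That gives 4 mismatches out of 27 aligned sites, so the Hamming distance is 4.

4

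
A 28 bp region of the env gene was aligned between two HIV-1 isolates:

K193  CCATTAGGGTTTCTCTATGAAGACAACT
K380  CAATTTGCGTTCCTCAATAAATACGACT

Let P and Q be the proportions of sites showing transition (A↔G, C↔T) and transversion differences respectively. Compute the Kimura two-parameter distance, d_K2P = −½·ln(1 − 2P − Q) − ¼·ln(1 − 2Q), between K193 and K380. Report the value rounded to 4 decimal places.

Mismatches occur at site 2 (C/A, transversion), site 6 (A/T, transversion), site 8 (G/C, transversion), site 12 (T/C, transition), site 16 (T/A, transversion), site 19 (G/A, transition), site 22 (G/T, transversion), site 25 (A/G, transition).
Of the 8 differences, 3 transitions and 5 transversions over 28 sites: P = 3/28 = 0.107143, Q = 5/28 = 0.178571.
d = −0.5·ln(0.607143) − 0.25·ln(0.642858) = −0.5·(-0.498991) − 0.25·(-0.441831) = 0.3600.

0.3600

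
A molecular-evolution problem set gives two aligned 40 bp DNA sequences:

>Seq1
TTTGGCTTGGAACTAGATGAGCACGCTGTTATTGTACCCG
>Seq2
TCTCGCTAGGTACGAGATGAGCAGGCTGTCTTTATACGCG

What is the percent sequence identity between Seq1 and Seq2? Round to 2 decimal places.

75.00%

The sequences differ at positions 2 (T/C), 4 (G/C), 8 (T/A), 11 (A/T), 14 (T/G), 24 (C/G), 30 (T/C), 31 (A/T), 34 (G/A), 38 (C/G).
30 of the 40 sites match, so the percent identity is 30/40 × 100 = 75.00%.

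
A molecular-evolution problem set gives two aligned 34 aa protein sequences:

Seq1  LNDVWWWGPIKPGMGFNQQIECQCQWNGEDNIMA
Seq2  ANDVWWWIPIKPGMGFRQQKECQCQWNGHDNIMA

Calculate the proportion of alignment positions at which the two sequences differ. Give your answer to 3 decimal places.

0.147

Mismatches occur at site 1 (L→A), site 8 (G→I), site 17 (N→R), site 20 (I→K), site 29 (E→H).
There are 5 differences over 34 sites, so p = 5/34 = 0.147.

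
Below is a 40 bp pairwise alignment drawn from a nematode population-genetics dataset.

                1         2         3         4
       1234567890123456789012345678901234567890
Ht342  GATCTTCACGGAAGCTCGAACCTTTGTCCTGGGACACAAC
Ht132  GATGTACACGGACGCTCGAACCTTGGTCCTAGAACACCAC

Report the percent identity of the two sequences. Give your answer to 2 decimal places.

82.50%

Differing sites — 4:C/G; 6:T/A; 13:A/C; 25:T/G; 31:G/A; 33:G/A; 38:A/C.
33 of the 40 sites match, so the percent identity is 33/40 × 100 = 82.50%.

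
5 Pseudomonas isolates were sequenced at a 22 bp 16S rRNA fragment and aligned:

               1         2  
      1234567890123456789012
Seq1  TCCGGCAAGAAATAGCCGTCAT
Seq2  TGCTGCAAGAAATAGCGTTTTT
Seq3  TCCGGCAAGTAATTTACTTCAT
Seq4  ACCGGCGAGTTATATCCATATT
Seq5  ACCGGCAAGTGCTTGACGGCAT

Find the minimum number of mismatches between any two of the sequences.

Pairwise Hamming distances:
  Seq1 vs Seq2: 6
  Seq1 vs Seq3: 5
  Seq1 vs Seq4: 8
  Seq1 vs Seq5: 7
  Seq2 vs Seq3: 9
  Seq2 vs Seq4: 10
  Seq2 vs Seq5: 13
  Seq3 vs Seq4: 8
  Seq3 vs Seq5: 6
  Seq4 vs Seq5: 10
The smallest is 5, between Seq1 and Seq3.

5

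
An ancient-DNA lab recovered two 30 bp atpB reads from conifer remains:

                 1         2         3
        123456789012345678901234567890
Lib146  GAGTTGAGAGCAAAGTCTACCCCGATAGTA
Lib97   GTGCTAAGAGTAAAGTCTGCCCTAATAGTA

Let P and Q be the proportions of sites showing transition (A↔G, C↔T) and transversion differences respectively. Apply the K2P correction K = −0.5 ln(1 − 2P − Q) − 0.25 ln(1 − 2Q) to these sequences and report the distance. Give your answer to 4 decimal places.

0.3012

The sequences differ at positions 2 (A/T, transversion), 4 (T/C, transition), 6 (G/A, transition), 11 (C/T, transition), 19 (A/G, transition), 23 (C/T, transition), 24 (G/A, transition).
Of the 7 differences, 6 transitions and 1 transversion over 30 sites: P = 6/30 = 0.200000, Q = 1/30 = 0.033333.
d = −0.5·ln(0.566667) − 0.25·ln(0.933334) = −0.5·(-0.567983) − 0.25·(-0.068992) = 0.3012.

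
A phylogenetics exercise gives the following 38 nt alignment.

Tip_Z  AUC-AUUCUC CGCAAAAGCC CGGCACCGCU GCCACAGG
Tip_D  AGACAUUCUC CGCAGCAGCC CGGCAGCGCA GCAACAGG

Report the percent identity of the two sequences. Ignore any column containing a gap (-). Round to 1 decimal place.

81.1%

Excluding the 1 gap column leaves 37 comparable sites.
The sequences differ at positions 2 (U/G), 3 (C/A), 15 (A/G), 16 (A/C), 26 (C/G), 30 (U/A), 33 (C/A).
30 of the 37 comparable sites match, so the percent identity is 30/37 × 100 = 81.1%.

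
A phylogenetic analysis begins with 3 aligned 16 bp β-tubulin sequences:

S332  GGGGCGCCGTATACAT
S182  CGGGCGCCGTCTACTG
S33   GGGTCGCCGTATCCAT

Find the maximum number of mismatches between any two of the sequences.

6

Pairwise Hamming distances:
  S332 vs S182: 4
  S332 vs S33: 2
  S182 vs S33: 6
The largest is 6, between S182 and S33.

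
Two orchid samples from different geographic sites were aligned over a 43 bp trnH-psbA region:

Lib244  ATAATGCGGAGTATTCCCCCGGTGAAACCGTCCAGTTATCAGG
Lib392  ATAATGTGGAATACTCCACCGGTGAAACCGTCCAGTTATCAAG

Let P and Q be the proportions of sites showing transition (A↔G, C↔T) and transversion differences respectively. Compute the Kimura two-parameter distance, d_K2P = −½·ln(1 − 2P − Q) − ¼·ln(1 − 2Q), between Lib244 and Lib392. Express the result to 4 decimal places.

Mismatches occur at site 7 (C/T, transition), site 11 (G/A, transition), site 14 (T/C, transition), site 18 (C/A, transversion), site 42 (G/A, transition).
Of the 5 differences, 4 transitions and 1 transversion over 43 sites: P = 4/43 = 0.093023, Q = 1/43 = 0.023256.
d = −0.5·ln(0.790698) − 0.25·ln(0.953488) = −0.5·(-0.234839) − 0.25·(-0.047628) = 0.1293.

0.1293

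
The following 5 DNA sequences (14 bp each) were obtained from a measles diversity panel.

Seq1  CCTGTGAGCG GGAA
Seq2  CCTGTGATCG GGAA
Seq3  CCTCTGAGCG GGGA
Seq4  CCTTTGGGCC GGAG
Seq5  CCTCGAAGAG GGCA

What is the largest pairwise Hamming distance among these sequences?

8

Pairwise Hamming distances:
  Seq1 vs Seq2: 1
  Seq1 vs Seq3: 2
  Seq1 vs Seq4: 4
  Seq1 vs Seq5: 5
  Seq2 vs Seq3: 3
  Seq2 vs Seq4: 5
  Seq2 vs Seq5: 6
  Seq3 vs Seq4: 5
  Seq3 vs Seq5: 4
  Seq4 vs Seq5: 8
The largest is 8, between Seq4 and Seq5.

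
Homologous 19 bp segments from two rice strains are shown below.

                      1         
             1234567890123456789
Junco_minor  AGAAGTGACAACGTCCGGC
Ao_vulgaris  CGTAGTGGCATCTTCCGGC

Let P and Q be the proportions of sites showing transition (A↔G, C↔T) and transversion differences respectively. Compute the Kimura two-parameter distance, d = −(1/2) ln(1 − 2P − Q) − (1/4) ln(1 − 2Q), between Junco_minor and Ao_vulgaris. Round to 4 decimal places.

0.3264

Differing sites — 1:A/C (Tv); 3:A/T (Tv); 8:A/G (Ti); 11:A/T (Tv); 13:G/T (Tv).
Of the 5 differences, 1 transition and 4 transversions over 19 sites: P = 1/19 = 0.052632, Q = 4/19 = 0.210526.
d = −0.5·ln(0.684210) − 0.25·ln(0.578948) = −0.5·(-0.379490) − 0.25·(-0.546543) = 0.3264.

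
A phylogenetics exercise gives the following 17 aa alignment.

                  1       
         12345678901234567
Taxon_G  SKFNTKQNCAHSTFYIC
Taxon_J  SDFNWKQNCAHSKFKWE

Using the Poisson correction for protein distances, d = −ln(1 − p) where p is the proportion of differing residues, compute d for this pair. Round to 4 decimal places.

0.4353

Mismatches occur at site 2 (K/D), site 5 (T/W), site 13 (T/K), site 15 (Y/K), site 16 (I/W), site 17 (C/E).
p = 6/17 = 0.352941.
d = −ln(1 − 0.352941) = −ln(0.647059) = 0.4353.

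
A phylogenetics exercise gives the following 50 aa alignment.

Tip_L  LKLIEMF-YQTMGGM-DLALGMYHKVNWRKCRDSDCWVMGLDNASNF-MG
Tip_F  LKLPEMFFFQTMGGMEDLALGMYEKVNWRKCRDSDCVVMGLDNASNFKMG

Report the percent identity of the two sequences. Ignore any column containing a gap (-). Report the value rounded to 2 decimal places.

91.49%

Excluding the 3 gap columns leaves 47 comparable sites.
Mismatches occur at site 4 (I/P), site 9 (Y/F), site 24 (H/E), site 37 (W/V).
43 of the 47 comparable sites match, so the percent identity is 43/47 × 100 = 91.49%.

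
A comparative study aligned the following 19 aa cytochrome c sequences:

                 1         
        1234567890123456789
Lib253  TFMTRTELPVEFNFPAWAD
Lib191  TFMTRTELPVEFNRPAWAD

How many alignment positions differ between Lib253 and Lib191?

Differing sites — 14:F/R.
That gives 1 mismatch out of 19 aligned sites, so the Hamming distance is 1.

1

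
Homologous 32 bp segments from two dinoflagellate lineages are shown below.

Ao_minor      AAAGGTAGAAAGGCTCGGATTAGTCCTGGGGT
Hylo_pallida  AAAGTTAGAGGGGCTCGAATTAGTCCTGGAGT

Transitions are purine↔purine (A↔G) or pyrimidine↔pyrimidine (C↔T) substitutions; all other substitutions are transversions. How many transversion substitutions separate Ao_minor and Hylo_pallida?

Mismatches occur at site 5 (G↔T, transversion), site 10 (A↔G, transition), site 11 (A↔G, transition), site 18 (G↔A, transition), site 30 (G↔A, transition).
Of the 5 differences, 4 transitions and 1 transversion, so the answer is 1.

1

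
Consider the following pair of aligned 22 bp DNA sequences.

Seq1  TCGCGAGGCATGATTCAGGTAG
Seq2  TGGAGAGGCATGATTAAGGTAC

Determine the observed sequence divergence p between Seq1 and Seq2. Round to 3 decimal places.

0.182

Differing sites — 2:C/G; 4:C/A; 16:C/A; 22:G/C.
There are 4 differences over 22 sites, so p = 4/22 = 0.182.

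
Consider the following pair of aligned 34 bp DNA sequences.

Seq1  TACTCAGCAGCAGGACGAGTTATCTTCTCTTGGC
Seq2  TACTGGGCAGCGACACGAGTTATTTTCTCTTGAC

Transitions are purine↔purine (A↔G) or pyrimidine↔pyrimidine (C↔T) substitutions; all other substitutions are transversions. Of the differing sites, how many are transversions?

2

Differing sites — 5:C/G (Tv); 6:A/G (Ti); 12:A/G (Ti); 13:G/A (Ti); 14:G/C (Tv); 24:C/T (Ti); 33:G/A (Ti).
Of the 7 differences, 5 transitions and 2 transversions, so the answer is 2.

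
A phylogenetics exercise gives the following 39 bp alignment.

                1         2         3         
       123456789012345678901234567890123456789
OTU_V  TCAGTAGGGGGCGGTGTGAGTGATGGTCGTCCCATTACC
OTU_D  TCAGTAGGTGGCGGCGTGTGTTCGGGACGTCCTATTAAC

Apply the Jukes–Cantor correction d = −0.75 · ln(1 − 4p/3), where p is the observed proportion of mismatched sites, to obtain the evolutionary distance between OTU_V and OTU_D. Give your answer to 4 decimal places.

Differing sites — 9:G/T; 15:T/C; 19:A/T; 22:G/T; 23:A/C; 24:T/G; 27:T/A; 33:C/T; 38:C/A.
p = 9/39 = 0.230769.
d = −0.75 · ln(1 − (4/3)·0.230769) = −0.75 · ln(0.692308) = −0.75 · (-0.367724) = 0.2758.

0.2758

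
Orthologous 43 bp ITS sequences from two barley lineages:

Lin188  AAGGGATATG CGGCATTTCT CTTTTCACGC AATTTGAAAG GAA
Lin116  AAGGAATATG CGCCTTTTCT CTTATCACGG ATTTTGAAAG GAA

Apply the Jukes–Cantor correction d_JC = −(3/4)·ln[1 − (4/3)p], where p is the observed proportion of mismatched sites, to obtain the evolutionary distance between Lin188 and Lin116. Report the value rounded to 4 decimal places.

0.1544

The sequences differ at positions 5 (G/A), 13 (G/C), 15 (A/T), 24 (T/A), 30 (C/G), 32 (A/T).
p = 6/43 = 0.139535.
d = −0.75 · ln(1 − (4/3)·0.139535) = −0.75 · ln(0.813953) = −0.75 · (-0.205853) = 0.1544.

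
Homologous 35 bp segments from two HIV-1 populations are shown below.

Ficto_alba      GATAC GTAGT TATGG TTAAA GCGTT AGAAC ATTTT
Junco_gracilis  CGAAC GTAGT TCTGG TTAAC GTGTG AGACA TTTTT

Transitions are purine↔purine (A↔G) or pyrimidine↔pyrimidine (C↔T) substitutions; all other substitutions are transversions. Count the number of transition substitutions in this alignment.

2

Differing sites — 1:G/C (Tv); 2:A/G (Ti); 3:T/A (Tv); 12:A/C (Tv); 20:A/C (Tv); 22:C/T (Ti); 25:T/G (Tv); 29:A/C (Tv); 30:C/A (Tv); 31:A/T (Tv).
Of the 10 differences, 2 transitions and 8 transversions, so the answer is 2.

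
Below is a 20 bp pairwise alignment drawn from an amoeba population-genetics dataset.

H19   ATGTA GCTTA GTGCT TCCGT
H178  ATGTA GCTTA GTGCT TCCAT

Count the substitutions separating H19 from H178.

1

The sequences differ at position 19 (G/A).
That gives 1 mismatch out of 20 aligned sites, so the Hamming distance is 1.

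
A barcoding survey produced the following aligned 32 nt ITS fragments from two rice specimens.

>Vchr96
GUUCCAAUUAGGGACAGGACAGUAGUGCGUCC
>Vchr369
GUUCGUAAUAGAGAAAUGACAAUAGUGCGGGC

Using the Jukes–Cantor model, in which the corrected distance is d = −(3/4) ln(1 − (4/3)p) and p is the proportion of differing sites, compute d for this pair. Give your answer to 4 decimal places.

0.3525

Differing sites — 5:C/G; 6:A/U; 8:U/A; 12:G/A; 15:C/A; 17:G/U; 22:G/A; 30:U/G; 31:C/G.
p = 9/32 = 0.281250.
d = −0.75 · ln(1 − (4/3)·0.281250) = −0.75 · ln(0.625000) = −0.75 · (-0.470004) = 0.3525.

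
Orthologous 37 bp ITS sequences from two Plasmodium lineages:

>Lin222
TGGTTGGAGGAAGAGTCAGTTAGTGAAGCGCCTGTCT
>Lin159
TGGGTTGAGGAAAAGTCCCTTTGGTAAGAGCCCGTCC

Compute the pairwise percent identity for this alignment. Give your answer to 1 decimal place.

70.3%

The sequences differ at positions 4 (T/G), 6 (G/T), 13 (G/A), 18 (A/C), 19 (G/C), 22 (A/T), 24 (T/G), 25 (G/T), 29 (C/A), 33 (T/C), 37 (T/C).
26 of the 37 sites match, so the percent identity is 26/37 × 100 = 70.3%.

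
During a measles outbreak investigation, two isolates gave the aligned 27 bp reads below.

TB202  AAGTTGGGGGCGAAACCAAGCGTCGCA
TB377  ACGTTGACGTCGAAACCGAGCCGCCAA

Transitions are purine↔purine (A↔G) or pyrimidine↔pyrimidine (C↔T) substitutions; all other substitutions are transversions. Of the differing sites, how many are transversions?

Differing sites — 2:A/C (Tv); 7:G/A (Ti); 8:G/C (Tv); 10:G/T (Tv); 18:A/G (Ti); 22:G/C (Tv); 23:T/G (Tv); 25:G/C (Tv); 26:C/A (Tv).
Of the 9 differences, 2 transitions and 7 transversions, so the answer is 7.

7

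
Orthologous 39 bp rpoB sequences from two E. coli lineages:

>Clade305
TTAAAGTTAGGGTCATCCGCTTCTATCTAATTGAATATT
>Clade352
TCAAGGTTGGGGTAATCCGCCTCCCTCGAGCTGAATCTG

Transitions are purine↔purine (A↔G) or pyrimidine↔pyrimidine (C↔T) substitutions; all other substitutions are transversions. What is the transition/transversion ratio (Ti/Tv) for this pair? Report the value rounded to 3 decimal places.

1.400

The sequences differ at positions 2 (T/C, transition), 5 (A/G, transition), 9 (A/G, transition), 14 (C/A, transversion), 21 (T/C, transition), 24 (T/C, transition), 25 (A/C, transversion), 28 (T/G, transversion), 30 (A/G, transition), 31 (T/C, transition), 37 (A/C, transversion), 39 (T/G, transversion).
Of the 12 differences, 7 transitions and 5 transversions, so Ti/Tv = 7/5 = 1.400.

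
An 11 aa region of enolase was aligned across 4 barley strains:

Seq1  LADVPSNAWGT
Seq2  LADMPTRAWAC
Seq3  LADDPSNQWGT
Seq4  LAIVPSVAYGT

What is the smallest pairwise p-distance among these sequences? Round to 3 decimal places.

Pairwise Hamming distances:
  Seq1 vs Seq2: 5
  Seq1 vs Seq3: 2
  Seq1 vs Seq4: 3
  Seq2 vs Seq3: 6
  Seq2 vs Seq4: 7
  Seq3 vs Seq4: 5
The smallest is 2 mismatches, between Seq1 and Seq3; p = 2/11 = 0.182.

0.182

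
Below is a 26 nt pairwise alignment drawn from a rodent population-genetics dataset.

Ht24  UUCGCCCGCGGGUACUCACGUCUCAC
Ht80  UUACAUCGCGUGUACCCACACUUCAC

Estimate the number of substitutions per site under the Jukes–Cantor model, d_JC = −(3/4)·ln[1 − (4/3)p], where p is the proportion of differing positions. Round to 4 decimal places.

0.4643

Differing sites — 3:C/A; 4:G/C; 5:C/A; 6:C/U; 11:G/U; 16:U/C; 20:G/A; 21:U/C; 22:C/U.
p = 9/26 = 0.346154.
d = −0.75 · ln(1 − (4/3)·0.346154) = −0.75 · ln(0.538461) = −0.75 · (-0.619040) = 0.4643.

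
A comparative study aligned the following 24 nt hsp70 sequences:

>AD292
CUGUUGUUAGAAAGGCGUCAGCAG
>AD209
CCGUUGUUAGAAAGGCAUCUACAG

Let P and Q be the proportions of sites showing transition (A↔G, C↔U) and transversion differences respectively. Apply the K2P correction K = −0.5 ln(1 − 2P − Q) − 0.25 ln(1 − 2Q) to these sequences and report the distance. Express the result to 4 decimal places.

0.1942

The sequences differ at positions 2 (U/C, transition), 17 (G/A, transition), 20 (A/U, transversion), 21 (G/A, transition).
Of the 4 differences, 3 transitions and 1 transversion over 24 sites: P = 3/24 = 0.125000, Q = 1/24 = 0.041667.
d = −0.5·ln(0.708333) − 0.25·ln(0.916666) = −0.5·(-0.344841) − 0.25·(-0.087012) = 0.1942.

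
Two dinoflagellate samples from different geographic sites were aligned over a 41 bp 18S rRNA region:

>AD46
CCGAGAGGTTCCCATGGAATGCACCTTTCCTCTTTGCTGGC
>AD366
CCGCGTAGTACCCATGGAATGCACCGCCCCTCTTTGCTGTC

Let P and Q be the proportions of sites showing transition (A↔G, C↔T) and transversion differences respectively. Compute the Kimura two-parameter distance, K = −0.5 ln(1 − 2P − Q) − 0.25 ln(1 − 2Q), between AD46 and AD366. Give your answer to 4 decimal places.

Mismatches occur at site 4 (A↔C, transversion), site 6 (A↔T, transversion), site 7 (G↔A, transition), site 10 (T↔A, transversion), site 26 (T↔G, transversion), site 27 (T↔C, transition), site 28 (T↔C, transition), site 40 (G↔T, transversion).
Of the 8 differences, 3 transitions and 5 transversions over 41 sites: P = 3/41 = 0.073171, Q = 5/41 = 0.121951.
d = −0.5·ln(0.731707) − 0.25·ln(0.756098) = −0.5·(-0.312375) − 0.25·(-0.279584) = 0.2261.

0.2261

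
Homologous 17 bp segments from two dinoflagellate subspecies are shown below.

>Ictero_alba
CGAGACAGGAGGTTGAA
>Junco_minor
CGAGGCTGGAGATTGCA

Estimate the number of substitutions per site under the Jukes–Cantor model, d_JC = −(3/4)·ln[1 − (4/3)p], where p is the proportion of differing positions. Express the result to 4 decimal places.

Differing sites — 5:A/G; 7:A/T; 12:G/A; 16:A/C.
p = 4/17 = 0.235294.
d = −0.75 · ln(1 − (4/3)·0.235294) = −0.75 · ln(0.686275) = −0.75 · (-0.376477) = 0.2824.

0.2824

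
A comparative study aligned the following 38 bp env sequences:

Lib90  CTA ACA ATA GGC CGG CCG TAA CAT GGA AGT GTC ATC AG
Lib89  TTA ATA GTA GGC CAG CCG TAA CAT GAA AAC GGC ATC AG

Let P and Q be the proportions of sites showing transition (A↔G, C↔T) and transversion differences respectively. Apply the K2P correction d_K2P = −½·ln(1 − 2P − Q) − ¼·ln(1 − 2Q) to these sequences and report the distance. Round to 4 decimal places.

The sequences differ at positions 1 (C/T, transition), 5 (C/T, transition), 7 (A/G, transition), 14 (G/A, transition), 26 (G/A, transition), 29 (G/A, transition), 30 (T/C, transition), 32 (T/G, transversion).
Of the 8 differences, 7 transitions and 1 transversion over 38 sites: P = 7/38 = 0.184211, Q = 1/38 = 0.026316.
d = −0.5·ln(0.605262) − 0.25·ln(0.947368) = −0.5·(-0.502094) − 0.25·(-0.054068) = 0.2646.

0.2646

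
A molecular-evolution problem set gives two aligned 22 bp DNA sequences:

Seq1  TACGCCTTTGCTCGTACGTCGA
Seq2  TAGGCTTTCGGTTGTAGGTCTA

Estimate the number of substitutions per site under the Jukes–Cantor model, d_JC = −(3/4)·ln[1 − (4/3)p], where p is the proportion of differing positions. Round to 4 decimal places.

0.4141

Mismatches occur at site 3 (C↔G), site 6 (C↔T), site 9 (T↔C), site 11 (C↔G), site 13 (C↔T), site 17 (C↔G), site 21 (G↔T).
p = 7/22 = 0.318182.
d = −0.75 · ln(1 − (4/3)·0.318182) = −0.75 · ln(0.575757) = −0.75 · (-0.552070) = 0.4141.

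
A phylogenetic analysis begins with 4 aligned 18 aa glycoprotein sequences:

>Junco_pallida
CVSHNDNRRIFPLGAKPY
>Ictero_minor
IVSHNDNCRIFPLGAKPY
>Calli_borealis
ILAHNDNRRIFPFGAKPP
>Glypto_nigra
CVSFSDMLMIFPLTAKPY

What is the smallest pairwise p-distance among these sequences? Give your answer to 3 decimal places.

Pairwise Hamming distances:
  Junco_pallida vs Ictero_minor: 2
  Junco_pallida vs Calli_borealis: 5
  Junco_pallida vs Glypto_nigra: 6
  Ictero_minor vs Calli_borealis: 5
  Ictero_minor vs Glypto_nigra: 7
  Calli_borealis vs Glypto_nigra: 11
The smallest is 2 mismatches, between Junco_pallida and Ictero_minor; p = 2/18 = 0.111.

0.111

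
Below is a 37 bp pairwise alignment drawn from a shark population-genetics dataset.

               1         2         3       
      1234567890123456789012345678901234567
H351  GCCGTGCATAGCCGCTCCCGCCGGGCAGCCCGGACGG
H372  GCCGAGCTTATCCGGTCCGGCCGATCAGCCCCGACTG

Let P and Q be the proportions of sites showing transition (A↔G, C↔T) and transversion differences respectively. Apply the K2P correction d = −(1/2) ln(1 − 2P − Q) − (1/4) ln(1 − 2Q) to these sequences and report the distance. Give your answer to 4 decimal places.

Differing sites — 5:T/A (Tv); 8:A/T (Tv); 11:G/T (Tv); 15:C/G (Tv); 19:C/G (Tv); 24:G/A (Ti); 25:G/T (Tv); 32:G/C (Tv); 36:G/T (Tv).
Of the 9 differences, 1 transition and 8 transversions over 37 sites: P = 1/37 = 0.027027, Q = 8/37 = 0.216216.
d = −0.5·ln(0.729730) − 0.25·ln(0.567568) = −0.5·(-0.315081) − 0.25·(-0.566395) = 0.2991.

0.2991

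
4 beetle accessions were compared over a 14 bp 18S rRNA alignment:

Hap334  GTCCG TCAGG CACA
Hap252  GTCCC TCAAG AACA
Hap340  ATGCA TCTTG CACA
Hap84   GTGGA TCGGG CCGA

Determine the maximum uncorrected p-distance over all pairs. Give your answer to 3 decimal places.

Pairwise Hamming distances:
  Hap334 vs Hap252: 3
  Hap334 vs Hap340: 5
  Hap334 vs Hap84: 6
  Hap252 vs Hap340: 6
  Hap252 vs Hap84: 8
  Hap340 vs Hap84: 6
The largest is 8 mismatches, between Hap252 and Hap84; p = 8/14 = 0.571.

0.571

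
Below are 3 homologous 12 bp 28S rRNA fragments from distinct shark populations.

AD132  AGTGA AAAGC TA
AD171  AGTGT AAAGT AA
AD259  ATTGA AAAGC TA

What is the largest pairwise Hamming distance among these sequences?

4

Pairwise Hamming distances:
  AD132 vs AD171: 3
  AD132 vs AD259: 1
  AD171 vs AD259: 4
The largest is 4, between AD171 and AD259.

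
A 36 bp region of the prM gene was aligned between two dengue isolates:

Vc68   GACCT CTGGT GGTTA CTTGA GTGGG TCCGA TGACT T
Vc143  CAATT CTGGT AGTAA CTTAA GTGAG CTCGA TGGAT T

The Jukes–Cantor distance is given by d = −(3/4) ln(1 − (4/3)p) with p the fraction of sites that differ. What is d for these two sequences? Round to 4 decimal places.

Differing sites — 1:G/C; 3:C/A; 4:C/T; 11:G/A; 14:T/A; 19:G/A; 24:G/A; 26:T/C; 27:C/T; 33:A/G; 34:C/A.
p = 11/36 = 0.305556.
d = −0.75 · ln(1 − (4/3)·0.305556) = −0.75 · ln(0.592592) = −0.75 · (-0.523249) = 0.3924.

0.3924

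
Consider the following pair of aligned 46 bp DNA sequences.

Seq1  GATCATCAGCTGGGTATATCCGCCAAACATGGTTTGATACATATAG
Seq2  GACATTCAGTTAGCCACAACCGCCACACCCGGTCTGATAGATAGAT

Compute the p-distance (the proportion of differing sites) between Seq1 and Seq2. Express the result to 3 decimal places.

The sequences differ at positions 3 (T/C), 4 (C/A), 5 (A/T), 10 (C/T), 12 (G/A), 14 (G/C), 15 (T/C), 17 (T/C), 19 (T/A), 26 (A/C), 29 (A/C), 30 (T/C), 34 (T/C), 40 (C/G), 44 (T/G), 46 (G/T).
There are 16 differences over 46 sites, so p = 16/46 = 0.348.

0.348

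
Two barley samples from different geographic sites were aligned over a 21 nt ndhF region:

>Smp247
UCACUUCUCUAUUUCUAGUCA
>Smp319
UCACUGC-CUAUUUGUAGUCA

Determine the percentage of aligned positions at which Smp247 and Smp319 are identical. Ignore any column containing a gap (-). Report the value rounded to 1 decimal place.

Excluding the 1 gap column leaves 20 comparable sites.
The sequences differ at positions 6 (U/G), 15 (C/G).
18 of the 20 comparable sites match, so the percent identity is 18/20 × 100 = 90.0%.

90.0%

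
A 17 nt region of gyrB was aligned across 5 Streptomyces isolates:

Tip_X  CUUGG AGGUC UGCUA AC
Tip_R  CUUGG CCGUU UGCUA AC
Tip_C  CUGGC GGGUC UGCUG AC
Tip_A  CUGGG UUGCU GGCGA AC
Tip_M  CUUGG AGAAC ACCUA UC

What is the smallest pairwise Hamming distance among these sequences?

3

Pairwise Hamming distances:
  Tip_X vs Tip_R: 3
  Tip_X vs Tip_C: 4
  Tip_X vs Tip_A: 7
  Tip_X vs Tip_M: 5
  Tip_R vs Tip_C: 6
  Tip_R vs Tip_A: 6
  Tip_R vs Tip_M: 8
  Tip_C vs Tip_A: 8
  Tip_C vs Tip_M: 9
  Tip_A vs Tip_M: 10
The smallest is 3, between Tip_X and Tip_R.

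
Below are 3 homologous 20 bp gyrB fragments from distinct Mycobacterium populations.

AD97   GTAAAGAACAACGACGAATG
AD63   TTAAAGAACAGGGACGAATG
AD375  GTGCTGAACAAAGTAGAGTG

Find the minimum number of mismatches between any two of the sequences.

Pairwise Hamming distances:
  AD97 vs AD63: 3
  AD97 vs AD375: 7
  AD63 vs AD375: 9
The smallest is 3, between AD97 and AD63.

3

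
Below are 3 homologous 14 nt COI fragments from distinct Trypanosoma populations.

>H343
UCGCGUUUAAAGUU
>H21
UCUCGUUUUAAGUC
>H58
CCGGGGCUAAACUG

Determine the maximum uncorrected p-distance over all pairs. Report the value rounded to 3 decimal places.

Pairwise Hamming distances:
  H343 vs H21: 3
  H343 vs H58: 6
  H21 vs H58: 8
The largest is 8 mismatches, between H21 and H58; p = 8/14 = 0.571.

0.571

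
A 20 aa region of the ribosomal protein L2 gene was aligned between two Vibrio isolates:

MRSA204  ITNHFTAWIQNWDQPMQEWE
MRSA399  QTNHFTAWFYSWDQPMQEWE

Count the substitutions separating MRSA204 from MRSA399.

Differing sites — 1:I/Q; 9:I/F; 10:Q/Y; 11:N/S.
That gives 4 mismatches out of 20 aligned sites, so the Hamming distance is 4.

4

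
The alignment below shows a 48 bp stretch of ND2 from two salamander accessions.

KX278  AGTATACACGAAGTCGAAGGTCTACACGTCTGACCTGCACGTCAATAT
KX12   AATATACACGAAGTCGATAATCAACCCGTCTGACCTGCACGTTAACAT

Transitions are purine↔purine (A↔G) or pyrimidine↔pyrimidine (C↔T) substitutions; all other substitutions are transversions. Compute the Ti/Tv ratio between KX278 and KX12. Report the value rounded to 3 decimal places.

Mismatches occur at site 2 (G↔A, transition), site 18 (A↔T, transversion), site 19 (G↔A, transition), site 20 (G↔A, transition), site 23 (T↔A, transversion), site 26 (A↔C, transversion), site 43 (C↔T, transition), site 46 (T↔C, transition).
Of the 8 differences, 5 transitions and 3 transversions, so Ti/Tv = 5/3 = 1.667.

1.667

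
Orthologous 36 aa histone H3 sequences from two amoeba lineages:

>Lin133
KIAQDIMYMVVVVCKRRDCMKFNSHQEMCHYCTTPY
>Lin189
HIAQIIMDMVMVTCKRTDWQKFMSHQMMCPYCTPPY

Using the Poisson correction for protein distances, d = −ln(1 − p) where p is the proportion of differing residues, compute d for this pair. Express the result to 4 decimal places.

0.4055

Differing sites — 1:K/H; 5:D/I; 8:Y/D; 11:V/M; 13:V/T; 17:R/T; 19:C/W; 20:M/Q; 23:N/M; 27:E/M; 30:H/P; 34:T/P.
p = 12/36 = 0.333333.
d = −ln(1 − 0.333333) = −ln(0.666667) = 0.4055.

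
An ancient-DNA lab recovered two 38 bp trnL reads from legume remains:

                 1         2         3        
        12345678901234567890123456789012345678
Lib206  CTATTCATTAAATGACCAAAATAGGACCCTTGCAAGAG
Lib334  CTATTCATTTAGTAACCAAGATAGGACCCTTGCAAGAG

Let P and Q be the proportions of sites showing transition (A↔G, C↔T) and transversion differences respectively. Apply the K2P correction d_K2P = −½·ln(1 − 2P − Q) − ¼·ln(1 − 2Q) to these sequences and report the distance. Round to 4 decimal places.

0.1153

Differing sites — 10:A/T (Tv); 12:A/G (Ti); 14:G/A (Ti); 20:A/G (Ti).
Of the 4 differences, 3 transitions and 1 transversion over 38 sites: P = 3/38 = 0.078947, Q = 1/38 = 0.026316.
d = −0.5·ln(0.815790) − 0.25·ln(0.947368) = −0.5·(-0.203598) − 0.25·(-0.054068) = 0.1153.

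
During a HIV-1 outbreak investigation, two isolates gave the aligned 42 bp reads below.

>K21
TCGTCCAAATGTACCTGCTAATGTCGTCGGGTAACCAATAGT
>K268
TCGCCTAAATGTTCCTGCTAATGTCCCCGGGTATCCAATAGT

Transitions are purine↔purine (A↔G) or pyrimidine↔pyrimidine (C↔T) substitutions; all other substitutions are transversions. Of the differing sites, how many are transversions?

Differing sites — 4:T/C (Ti); 6:C/T (Ti); 13:A/T (Tv); 26:G/C (Tv); 27:T/C (Ti); 34:A/T (Tv).
Of the 6 differences, 3 transitions and 3 transversions, so the answer is 3.

3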